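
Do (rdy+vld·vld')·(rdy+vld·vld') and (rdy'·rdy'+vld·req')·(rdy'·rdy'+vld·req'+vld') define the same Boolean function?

No

E1: (rdy+vld·vld')·(rdy+vld·vld')
    = rdy+vld·vld'   (idempotence)
    = rdy   (complement / identity)
E2: (rdy'·rdy'+vld·req')·(rdy'·rdy'+vld·req'+vld')
    = rdy'·rdy'+vld·req'   (absorption)
    = rdy'+vld·req'   (idempotence)
These differ: at rdy=0, req=1, vld=0, E1 = 0 but E2 = 1.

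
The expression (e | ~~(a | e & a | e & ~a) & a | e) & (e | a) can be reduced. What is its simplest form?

e | a

(e | ~~(a | e & a | e & ~a) & a | e) & (e | a)
= (e | ~~(a | e) & a | e) & (e | a)   (distribution)
= (e | (a | e) & a | e) & (e | a)   (double negation)
= (e | a | e) & (e | a)   (absorption)
= e | a   (absorption)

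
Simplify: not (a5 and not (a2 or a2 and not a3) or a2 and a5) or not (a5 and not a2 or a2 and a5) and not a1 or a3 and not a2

not a5 or a3 and not a2

not (a5 and not (a2 or a2 and not a3) or a2 and a5) or not (a5 and not a2 or a2 and a5) and not a1 or a3 and not a2
= not (a5 and not a2 or a2 and a5) or not (a5 and not a2 or a2 and a5) and not a1 or a3 and not a2   [absorption]
= not (a5 and not a2 or a2 and a5) or a3 and not a2   [absorption]
= not a5 or a3 and not a2   [distribution]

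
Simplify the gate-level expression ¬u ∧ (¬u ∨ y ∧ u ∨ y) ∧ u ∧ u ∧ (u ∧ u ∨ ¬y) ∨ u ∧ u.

u

¬u ∧ (¬u ∨ y ∧ u ∨ y) ∧ u ∧ u ∧ (u ∧ u ∨ ¬y) ∨ u ∧ u
= ¬u ∧ (¬u ∨ y ∧ u ∨ y) ∧ u ∧ u ∨ u ∧ u   (absorption)
= ¬u ∧ (¬u ∨ y) ∧ u ∧ u ∨ u ∧ u   (absorption)
= ¬u ∧ u ∧ u ∨ u ∧ u   (absorption)
= ¬u ∧ u ∨ u ∧ u   (idempotence)
= u   (distribution)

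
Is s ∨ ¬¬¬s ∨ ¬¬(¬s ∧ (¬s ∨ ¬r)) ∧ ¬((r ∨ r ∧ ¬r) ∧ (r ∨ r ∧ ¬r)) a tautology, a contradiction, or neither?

s ∨ ¬¬¬s ∨ ¬¬(¬s ∧ (¬s ∨ ¬r)) ∧ ¬((r ∨ r ∧ ¬r) ∧ (r ∨ r ∧ ¬r))
= s ∨ ¬¬¬s ∨ ¬¬(¬s ∧ (¬s ∨ ¬r)) ∧ ¬(r ∧ ¬r ∨ r ∧ r)   — distribution
= s ∨ ¬¬¬s ∨ ¬¬¬s ∧ ¬(r ∧ ¬r ∨ r ∧ r)   — absorption
= s ∨ ¬¬¬s ∨ ¬¬¬s ∧ ¬r   — distribution
= s ∨ ¬¬¬s   — absorption
= s ∨ ¬s   — double negation
= True   — complement

tautology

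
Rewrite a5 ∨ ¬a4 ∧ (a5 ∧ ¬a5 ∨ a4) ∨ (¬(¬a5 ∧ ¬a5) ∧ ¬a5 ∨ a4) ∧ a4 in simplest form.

a5 ∨ ¬a4 ∧ (a5 ∧ ¬a5 ∨ a4) ∨ (¬(¬a5 ∧ ¬a5) ∧ ¬a5 ∨ a4) ∧ a4
= a5 ∨ ¬a4 ∧ (a5 ∧ ¬a5 ∨ a4) ∨ (¬¬a5 ∧ ¬a5 ∨ a4) ∧ a4   — idempotence
= a5 ∨ ¬a4 ∧ (a5 ∧ ¬a5 ∨ a4) ∨ (a5 ∧ ¬a5 ∨ a4) ∧ a4   — double negation
= a5 ∨ a5 ∧ ¬a5 ∨ a4   — distribution
= a5 ∨ a4   — complement / identity

a5 ∨ a4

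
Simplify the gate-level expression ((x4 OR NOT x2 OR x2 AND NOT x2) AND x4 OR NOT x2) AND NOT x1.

((x4 OR NOT x2 OR x2 AND NOT x2) AND x4 OR NOT x2) AND NOT x1
= ((x4 OR NOT x2) AND x4 OR NOT x2) AND NOT x1   [complement / identity]
= (x4 OR NOT x2) AND NOT x1   [absorption]

(x4 OR NOT x2) AND NOT x1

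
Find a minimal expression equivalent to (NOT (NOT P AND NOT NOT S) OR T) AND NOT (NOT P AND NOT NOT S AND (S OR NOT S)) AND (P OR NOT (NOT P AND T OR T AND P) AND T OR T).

(NOT (NOT P AND NOT NOT S) OR T) AND NOT (NOT P AND NOT NOT S AND (S OR NOT S)) AND (P OR NOT (NOT P AND T OR T AND P) AND T OR T)
= (NOT (NOT P AND NOT NOT S) OR T) AND NOT (NOT P AND NOT NOT S) AND (P OR NOT (NOT P AND T OR T AND P) AND T OR T)   [complement / identity]
= NOT (NOT P AND NOT NOT S) AND (P OR NOT (NOT P AND T OR T AND P) AND T OR T)   [absorption]
= NOT (NOT P AND NOT NOT S) AND (P OR NOT T AND T OR T)   [distribution]
= NOT (NOT P AND NOT NOT S) AND (P OR T)   [complement / identity]
= (P OR NOT S) AND (P OR T)   [De Morgan]
= P OR NOT S AND T   [distribution]

P OR NOT S AND T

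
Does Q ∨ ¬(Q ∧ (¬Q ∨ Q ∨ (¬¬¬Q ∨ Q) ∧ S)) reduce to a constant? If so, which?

yes, True

Q ∨ ¬(Q ∧ (¬Q ∨ Q ∨ (¬¬¬Q ∨ Q) ∧ S))
= Q ∨ ¬(Q ∧ (¬Q ∨ Q ∨ (¬Q ∨ Q) ∧ S))   [double negation]
= Q ∨ ¬(Q ∧ (¬Q ∨ Q))   [absorption]
= Q ∨ ¬Q   [complement / identity]
= True   [complement]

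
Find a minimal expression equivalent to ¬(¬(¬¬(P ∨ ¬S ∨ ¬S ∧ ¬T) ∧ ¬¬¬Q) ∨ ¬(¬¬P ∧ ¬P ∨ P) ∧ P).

(P ∨ ¬S) ∧ ¬Q

¬(¬(¬¬(P ∨ ¬S ∨ ¬S ∧ ¬T) ∧ ¬¬¬Q) ∨ ¬(¬¬P ∧ ¬P ∨ P) ∧ P)
= ¬(¬(¬¬(P ∨ ¬S ∨ ¬S ∧ ¬T) ∧ ¬¬¬Q) ∨ ¬(P ∧ ¬P ∨ P) ∧ P)   (double negation)
= ¬(¬(¬¬(P ∨ ¬S) ∧ ¬¬¬Q) ∨ ¬(P ∧ ¬P ∨ P) ∧ P)   (absorption)
= ¬(¬(¬¬(P ∨ ¬S) ∧ ¬¬¬Q) ∨ ¬P ∧ P)   (complement / identity)
= ¬(¬(P ∨ ¬S) ∨ ¬¬Q ∨ ¬P ∧ P)   (De Morgan)
= ¬(¬(P ∨ ¬S) ∨ ¬¬Q)   (complement / identity)
= (P ∨ ¬S) ∧ ¬Q   (De Morgan)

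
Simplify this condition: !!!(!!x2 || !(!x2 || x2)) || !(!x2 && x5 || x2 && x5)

!x2 || !x5

!!!(!!x2 || !(!x2 || x2)) || !(!x2 && x5 || x2 && x5)
= !!(!x2 && (!x2 || x2)) || !(!x2 && x5 || x2 && x5)   — De Morgan
= !!(!x2 && (!x2 || x2)) || !x5   — distribution
= !!!x2 || !x5   — complement / identity
= !x2 || !x5   — double negation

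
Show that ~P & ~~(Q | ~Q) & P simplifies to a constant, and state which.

0

~P & ~~(Q | ~Q) & P
= ~P & (Q | ~Q) & P   (double negation)
= ~P & P   (complement / identity)
= 0   (complement)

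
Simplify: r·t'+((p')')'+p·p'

r·t'+((p')')'+p·p'
= r·t'+p'+p·p'   [double negation]
= r·t'+p'   [complement / identity]

r·t'+p'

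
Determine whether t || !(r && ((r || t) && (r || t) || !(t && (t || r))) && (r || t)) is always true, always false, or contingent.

t || !(r && ((r || t) && (r || t) || !(t && (t || r))) && (r || t))
= t || !(r && (r || t || !(t && (t || r))) && (r || t))   (idempotence)
= t || !(r && (r || t || !t) && (r || t))   (absorption)
= t || !(r && (r || t))   (absorption)
= t || !r   (absorption)
This depends on r, t, so it is not a constant.

contingent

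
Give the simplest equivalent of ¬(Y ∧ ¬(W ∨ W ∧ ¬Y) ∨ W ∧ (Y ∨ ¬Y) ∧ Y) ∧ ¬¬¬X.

¬Y ∧ ¬X

¬(Y ∧ ¬(W ∨ W ∧ ¬Y) ∨ W ∧ (Y ∨ ¬Y) ∧ Y) ∧ ¬¬¬X
= ¬(Y ∧ ¬(W ∨ W ∧ ¬Y) ∨ W ∧ Y) ∧ ¬¬¬X   — complement / identity
= ¬(Y ∧ ¬W ∨ W ∧ Y) ∧ ¬¬¬X   — absorption
= ¬(Y ∧ ¬W ∨ W ∧ Y) ∧ ¬X   — double negation
= ¬Y ∧ ¬X   — distribution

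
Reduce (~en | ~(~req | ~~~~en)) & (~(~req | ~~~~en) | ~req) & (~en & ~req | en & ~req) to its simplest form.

(~en | ~(~req | ~~~~en)) & (~(~req | ~~~~en) | ~req) & (~en & ~req | en & ~req)
= (~en | ~(~req | ~~~~en)) & (~(~req | ~~~~en) | ~req) & ~req
= (~en & ~req | ~(~req | ~~~~en)) & ~req
= (~en & ~req | ~(~req | ~~en)) & ~req
= (~en & ~req | req & ~en) & ~req
= ~en & ~req

~en & ~req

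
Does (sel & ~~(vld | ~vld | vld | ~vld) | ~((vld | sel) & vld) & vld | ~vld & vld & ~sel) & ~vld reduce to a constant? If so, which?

(sel & ~~(vld | ~vld | vld | ~vld) | ~((vld | sel) & vld) & vld | ~vld & vld & ~sel) & ~vld
= (sel & (vld | ~vld | vld | ~vld) | ~((vld | sel) & vld) & vld | ~vld & vld & ~sel) & ~vld   — double negation
= (sel & (vld | ~vld) | ~((vld | sel) & vld) & vld | ~vld & vld & ~sel) & ~vld   — idempotence
= (sel & (vld | ~vld) | ~vld & vld | ~vld & vld & ~sel) & ~vld   — absorption
= (sel & (vld | ~vld) | ~vld & vld) & ~vld   — absorption
= sel & (vld | ~vld) & ~vld   — complement / identity
= sel & ~vld   — complement / identity
This depends on sel, vld, so it is not a constant.

no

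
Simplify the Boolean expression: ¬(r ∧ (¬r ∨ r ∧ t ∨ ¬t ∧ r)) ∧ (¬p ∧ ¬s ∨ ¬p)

¬r ∧ ¬p

¬(r ∧ (¬r ∨ r ∧ t ∨ ¬t ∧ r)) ∧ (¬p ∧ ¬s ∨ ¬p)
= ¬(r ∧ (¬r ∨ r)) ∧ (¬p ∧ ¬s ∨ ¬p)   — distribution
= ¬r ∧ (¬p ∧ ¬s ∨ ¬p)   — complement / identity
= ¬r ∧ ¬p   — absorption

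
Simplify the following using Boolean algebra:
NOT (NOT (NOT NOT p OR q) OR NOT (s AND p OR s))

NOT (NOT (NOT NOT p OR q) OR NOT (s AND p OR s))
= NOT (NOT (p OR q) OR NOT (s AND p OR s))   (double negation)
= NOT (NOT (p OR q) OR NOT s)   (absorption)
= (p OR q) AND s   (De Morgan)

(p OR q) AND s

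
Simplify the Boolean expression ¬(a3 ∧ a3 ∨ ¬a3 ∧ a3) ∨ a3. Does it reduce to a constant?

True

¬(a3 ∧ a3 ∨ ¬a3 ∧ a3) ∨ a3
= ¬(a3 ∧ (a3 ∨ ¬a3)) ∨ a3   — distribution
= ¬a3 ∨ a3   — complement / identity
= True   — complement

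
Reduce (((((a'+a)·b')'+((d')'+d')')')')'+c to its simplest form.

b'+c

(((((a'+a)·b')'+((d')'+d')')')')'+c
= (((a'+a)·b')'+((d')'+d')')'+c   — double negation
= ((b')'+((d')'+d')')'+c   — complement / identity
= b'·((d')'+d')+c   — De Morgan
= b'·(d+d')+c   — double negation
= b'+c   — complement / identity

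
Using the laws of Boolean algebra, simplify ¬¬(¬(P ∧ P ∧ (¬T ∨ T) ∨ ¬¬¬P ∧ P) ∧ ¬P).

¬P

¬¬(¬(P ∧ P ∧ (¬T ∨ T) ∨ ¬¬¬P ∧ P) ∧ ¬P)
= ¬¬(¬(P ∧ P ∨ ¬¬¬P ∧ P) ∧ ¬P)   (complement / identity)
= ¬¬(¬(P ∧ P ∨ ¬P ∧ P) ∧ ¬P)   (double negation)
= ¬¬(¬P ∧ ¬P)   (distribution)
= ¬(P ∨ P)   (De Morgan)
= ¬P   (idempotence)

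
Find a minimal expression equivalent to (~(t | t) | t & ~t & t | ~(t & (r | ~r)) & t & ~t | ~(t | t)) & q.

(~(t | t) | t & ~t & t | ~(t & (r | ~r)) & t & ~t | ~(t | t)) & q
= (~(t | t) | t & ~t & t | ~t & t & ~t | ~(t | t)) & q   [complement / identity]
= (~(t | t) | ~t & t | ~(t | t)) & q   [distribution]
= (~(t | t) | ~(t | t)) & q   [complement / identity]
= ~(t | t) & q   [idempotence]
= ~t & q   [idempotence]

~t & q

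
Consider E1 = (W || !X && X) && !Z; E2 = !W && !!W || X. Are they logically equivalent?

No

E1: (W || !X && X) && !Z
    = W && !Z   — complement / identity
E2: !W && !!W || X
    = !W && W || X   — double negation
    = X   — complement / identity
These differ: at W=1, X=1, Z=1, E1 = 0 but E2 = 1.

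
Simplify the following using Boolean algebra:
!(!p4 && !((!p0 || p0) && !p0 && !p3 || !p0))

!(!p4 && !((!p0 || p0) && !p0 && !p3 || !p0))
= !(!p4 && !(!p0 && !p3 || !p0))
= p4 || !p0 && !p3 || !p0
= p4 || !p0

p4 || !p0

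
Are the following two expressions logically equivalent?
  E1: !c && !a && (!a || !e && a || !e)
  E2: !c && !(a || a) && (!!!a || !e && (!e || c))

E1: !c && !a && (!a || !e && a || !e)
    = !c && !a && (!a || !e)   — absorption
    = !c && !a   — absorption
E2: !c && !(a || a) && (!!!a || !e && (!e || c))
    = !c && !a && (!!!a || !e && (!e || c))   — idempotence
    = !c && !a && (!a || !e && (!e || c))   — double negation
    = !c && !a && (!a || !e)   — absorption
    = !c && !a   — absorption
Both reduce to !c && !a, so they are equivalent.

Yes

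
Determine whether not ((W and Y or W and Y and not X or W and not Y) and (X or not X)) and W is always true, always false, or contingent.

not ((W and Y or W and Y and not X or W and not Y) and (X or not X)) and W
= not ((W and Y or W and not Y) and (X or not X)) and W   — absorption
= not (W and Y or W and not Y) and W   — complement / identity
= not W and W   — distribution
= False   — complement

always false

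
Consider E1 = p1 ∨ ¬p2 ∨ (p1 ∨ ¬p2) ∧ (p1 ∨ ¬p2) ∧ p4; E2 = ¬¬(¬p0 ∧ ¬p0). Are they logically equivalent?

No

E1: p1 ∨ ¬p2 ∨ (p1 ∨ ¬p2) ∧ (p1 ∨ ¬p2) ∧ p4
    = p1 ∨ ¬p2 ∨ (p1 ∨ ¬p2) ∧ p4   (idempotence)
    = p1 ∨ ¬p2   (absorption)
E2: ¬¬(¬p0 ∧ ¬p0)
    = ¬¬¬p0   (idempotence)
    = ¬p0   (double negation)
These differ: at p0=1, p1=0, p2=0, p4=0, E1 = 1 but E2 = 0.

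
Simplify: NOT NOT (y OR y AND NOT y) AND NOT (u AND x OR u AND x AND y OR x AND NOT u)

NOT NOT (y OR y AND NOT y) AND NOT (u AND x OR u AND x AND y OR x AND NOT u)
= NOT NOT (y OR y AND NOT y) AND NOT (u AND x OR x AND NOT u)   — absorption
= NOT NOT (y OR y AND NOT y) AND NOT x   — distribution
= NOT NOT y AND NOT x   — complement / identity
= y AND NOT x   — double negation

y AND NOT x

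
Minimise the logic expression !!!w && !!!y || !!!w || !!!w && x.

!w

!!!w && !!!y || !!!w || !!!w && x
= !!!w && !!!y || !!!w   [absorption]
= !!!w && !y || !!!w   [double negation]
= !!!w   [absorption]
= !w   [double negation]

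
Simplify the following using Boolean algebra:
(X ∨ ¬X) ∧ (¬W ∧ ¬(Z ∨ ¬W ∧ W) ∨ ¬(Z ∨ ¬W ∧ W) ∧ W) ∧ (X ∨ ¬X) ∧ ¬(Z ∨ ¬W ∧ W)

(X ∨ ¬X) ∧ (¬W ∧ ¬(Z ∨ ¬W ∧ W) ∨ ¬(Z ∨ ¬W ∧ W) ∧ W) ∧ (X ∨ ¬X) ∧ ¬(Z ∨ ¬W ∧ W)
= (X ∨ ¬X) ∧ ¬(Z ∨ ¬W ∧ W) ∧ (X ∨ ¬X) ∧ ¬(Z ∨ ¬W ∧ W)   [distribution]
= (X ∨ ¬X) ∧ ¬(Z ∨ ¬W ∧ W) ∧ ¬(Z ∨ ¬W ∧ W)   [complement / identity]
= ¬(Z ∨ ¬W ∧ W) ∧ ¬(Z ∨ ¬W ∧ W)   [complement / identity]
= ¬(Z ∨ ¬W ∧ W)   [idempotence]
= ¬Z   [complement / identity]

¬Z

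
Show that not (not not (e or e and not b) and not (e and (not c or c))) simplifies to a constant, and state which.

True

not (not not (e or e and not b) and not (e and (not c or c)))
= not (not not e and not (e and (not c or c)))   (absorption)
= not e or e and (not c or c)   (De Morgan)
= not e or e   (complement / identity)
= True   (complement)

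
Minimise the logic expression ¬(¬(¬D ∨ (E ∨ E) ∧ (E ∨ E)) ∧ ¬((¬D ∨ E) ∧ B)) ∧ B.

(¬D ∨ E) ∧ B

¬(¬(¬D ∨ (E ∨ E) ∧ (E ∨ E)) ∧ ¬((¬D ∨ E) ∧ B)) ∧ B
= ¬(¬(¬D ∨ E ∨ E) ∧ ¬((¬D ∨ E) ∧ B)) ∧ B   [idempotence]
= ¬(¬(¬D ∨ E) ∧ ¬((¬D ∨ E) ∧ B)) ∧ B   [idempotence]
= (¬D ∨ E ∨ (¬D ∨ E) ∧ B) ∧ B   [De Morgan]
= (¬D ∨ E) ∧ B   [absorption]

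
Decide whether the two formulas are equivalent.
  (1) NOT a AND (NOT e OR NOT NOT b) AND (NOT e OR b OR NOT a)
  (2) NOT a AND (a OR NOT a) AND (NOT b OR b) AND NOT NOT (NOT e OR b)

E1: NOT a AND (NOT e OR NOT NOT b) AND (NOT e OR b OR NOT a)
    = NOT a AND (NOT e OR b) AND (NOT e OR b OR NOT a)   (double negation)
    = NOT a AND (NOT e OR b)   (absorption)
E2: NOT a AND (a OR NOT a) AND (NOT b OR b) AND NOT NOT (NOT e OR b)
    = NOT a AND (a OR NOT a) AND NOT NOT (NOT e OR b)   (complement / identity)
    = NOT a AND NOT NOT (NOT e OR b)   (complement / identity)
    = NOT a AND (NOT e OR b)   (double negation)
Both reduce to NOT a AND (NOT e OR b), so they are equivalent.

Yes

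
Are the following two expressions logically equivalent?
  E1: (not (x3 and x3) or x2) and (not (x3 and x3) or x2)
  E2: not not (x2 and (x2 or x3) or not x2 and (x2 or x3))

No

E1: (not (x3 and x3) or x2) and (not (x3 and x3) or x2)
    = not (x3 and x3) or x2   (idempotence)
    = not x3 or x2   (idempotence)
E2: not not (x2 and (x2 or x3) or not x2 and (x2 or x3))
    = not not (x2 or x3)   (distribution)
    = x2 or x3   (double negation)
These differ: at x2=0, x3=0, E1 = 1 but E2 = 0.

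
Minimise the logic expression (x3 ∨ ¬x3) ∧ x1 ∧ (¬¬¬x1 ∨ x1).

x1

(x3 ∨ ¬x3) ∧ x1 ∧ (¬¬¬x1 ∨ x1)
= (x3 ∨ ¬x3) ∧ x1 ∧ (¬x1 ∨ x1)   (double negation)
= (x3 ∨ ¬x3) ∧ x1   (complement / identity)
= x1   (complement / identity)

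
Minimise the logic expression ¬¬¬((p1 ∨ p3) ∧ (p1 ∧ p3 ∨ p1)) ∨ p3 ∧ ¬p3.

¬¬¬((p1 ∨ p3) ∧ (p1 ∧ p3 ∨ p1)) ∨ p3 ∧ ¬p3
= ¬¬¬((p1 ∨ p3) ∧ (p1 ∧ p3 ∨ p1))   [complement / identity]
= ¬((p1 ∨ p3) ∧ (p1 ∧ p3 ∨ p1))   [double negation]
= ¬((p1 ∨ p3) ∧ p1)   [absorption]
= ¬p1   [absorption]

¬p1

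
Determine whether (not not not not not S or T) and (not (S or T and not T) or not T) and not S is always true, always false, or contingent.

(not not not not not S or T) and (not (S or T and not T) or not T) and not S
= (not not not S or T) and (not (S or T and not T) or not T) and not S   [double negation]
= (not S or T) and (not (S or T and not T) or not T) and not S   [double negation]
= (not S or T) and (not S or not T) and not S   [complement / identity]
= (not S or T) and not S   [absorption]
= not S   [absorption]
This depends on S, so it is not a constant.

contingent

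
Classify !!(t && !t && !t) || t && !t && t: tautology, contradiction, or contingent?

!!(t && !t && !t) || t && !t && t
= t && !t && !t || t && !t && t   [double negation]
= (!t && !t || t && !t) && t   [distribution]
= !t && t   [distribution]
= false   [complement]

contradiction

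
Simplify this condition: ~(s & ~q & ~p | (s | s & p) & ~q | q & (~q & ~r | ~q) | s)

~(s & ~q & ~p | (s | s & p) & ~q | q & (~q & ~r | ~q) | s)
= ~(s & ~q & ~p | s & ~q | q & (~q & ~r | ~q) | s)   [absorption]
= ~(s & ~q & ~p | s & ~q | q & ~q | s)   [absorption]
= ~(s & ~q & ~p | s & ~q | s)   [complement / identity]
= ~(s & ~q | s)   [absorption]
= ~s   [absorption]

~s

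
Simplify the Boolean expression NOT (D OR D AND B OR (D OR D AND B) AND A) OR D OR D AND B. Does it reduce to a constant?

TRUE

NOT (D OR D AND B OR (D OR D AND B) AND A) OR D OR D AND B
= NOT (D OR D AND B) OR D OR D AND B   — absorption
= NOT (D OR D AND B) OR D   — absorption
= NOT D OR D   — absorption
= TRUE   — complement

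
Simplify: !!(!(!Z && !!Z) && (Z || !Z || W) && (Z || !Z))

!!(!(!Z && !!Z) && (Z || !Z || W) && (Z || !Z))
= !(!Z && !!Z) && (Z || !Z || W) && (Z || !Z)   — double negation
= (Z || !Z) && (Z || !Z || W) && (Z || !Z)   — De Morgan
= (Z || !Z) && (Z || !Z)   — absorption
= Z || !Z   — idempotence
= true   — complement

true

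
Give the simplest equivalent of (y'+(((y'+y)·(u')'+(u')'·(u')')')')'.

(y'+(((y'+y)·(u')'+(u')'·(u')')')')'
= (y'+(((y'+y)·(u')'+(u')')')')'   [idempotence]
= (y'+(((u')'+(u')')')')'   [complement / identity]
= y·((u')'+(u')')'   [De Morgan]
= y·((u')')'   [idempotence]
= y·u'   [double negation]

y·u'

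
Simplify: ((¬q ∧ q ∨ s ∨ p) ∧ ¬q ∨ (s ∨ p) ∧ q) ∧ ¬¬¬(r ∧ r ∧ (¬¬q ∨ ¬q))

(s ∨ p) ∧ ¬r

((¬q ∧ q ∨ s ∨ p) ∧ ¬q ∨ (s ∨ p) ∧ q) ∧ ¬¬¬(r ∧ r ∧ (¬¬q ∨ ¬q))
= ((s ∨ p) ∧ ¬q ∨ (s ∨ p) ∧ q) ∧ ¬¬¬(r ∧ r ∧ (¬¬q ∨ ¬q))   (complement / identity)
= ((s ∨ p) ∧ ¬q ∨ (s ∨ p) ∧ q) ∧ ¬¬¬(r ∧ r ∧ (q ∨ ¬q))   (double negation)
= (s ∨ p) ∧ ¬¬¬(r ∧ r ∧ (q ∨ ¬q))   (distribution)
= (s ∨ p) ∧ ¬(r ∧ r ∧ (q ∨ ¬q))   (double negation)
= (s ∨ p) ∧ ¬(r ∧ r)   (complement / identity)
= (s ∨ p) ∧ ¬r   (idempotence)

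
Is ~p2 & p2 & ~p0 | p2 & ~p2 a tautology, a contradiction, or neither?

~p2 & p2 & ~p0 | p2 & ~p2
= (p2 & ~p0 | p2) & ~p2   (distribution)
= p2 & ~p2   (absorption)
= 0   (complement)

contradiction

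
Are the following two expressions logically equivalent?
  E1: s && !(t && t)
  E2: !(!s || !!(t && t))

E1: s && !(t && t)
    = s && !t   (idempotence)
E2: !(!s || !!(t && t))
    = !(!s || !!t)   (idempotence)
    = s && !t   (De Morgan)
Both reduce to s && !t, so they are equivalent.

Yes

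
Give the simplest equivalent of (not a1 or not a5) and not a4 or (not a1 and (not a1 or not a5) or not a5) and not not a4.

(not a1 or not a5) and not a4 or (not a1 and (not a1 or not a5) or not a5) and not not a4
= (not a1 or not a5) and not a4 or (not a1 and (not a1 or not a5) or not a5) and a4
= (not a1 or not a5) and not a4 or (not a1 or not a5) and a4
= not a1 or not a5

not a1 or not a5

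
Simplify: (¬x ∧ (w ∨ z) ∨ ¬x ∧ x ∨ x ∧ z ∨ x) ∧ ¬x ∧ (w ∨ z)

(¬x ∧ (w ∨ z) ∨ ¬x ∧ x ∨ x ∧ z ∨ x) ∧ ¬x ∧ (w ∨ z)
= (¬x ∧ (w ∨ z) ∨ x ∧ z ∨ x) ∧ ¬x ∧ (w ∨ z)
= (¬x ∧ (w ∨ z) ∨ x) ∧ ¬x ∧ (w ∨ z)
= ¬x ∧ (w ∨ z)

¬x ∧ (w ∨ z)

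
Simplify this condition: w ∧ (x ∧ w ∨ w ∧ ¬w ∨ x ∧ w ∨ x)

w ∧ (x ∧ w ∨ w ∧ ¬w ∨ x ∧ w ∨ x)
= w ∧ (x ∧ w ∨ w ∧ ¬w ∨ x)   [absorption]
= w ∧ (x ∧ w ∨ x)   [complement / identity]
= w ∧ x   [absorption]

w ∧ x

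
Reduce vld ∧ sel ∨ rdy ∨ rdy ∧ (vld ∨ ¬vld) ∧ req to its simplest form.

vld ∧ sel ∨ rdy

vld ∧ sel ∨ rdy ∨ rdy ∧ (vld ∨ ¬vld) ∧ req
= vld ∧ sel ∨ rdy ∨ rdy ∧ req
= vld ∧ sel ∨ rdy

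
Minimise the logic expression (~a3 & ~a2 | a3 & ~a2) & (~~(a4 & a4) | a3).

~a2 & (a4 | a3)

(~a3 & ~a2 | a3 & ~a2) & (~~(a4 & a4) | a3)
= (~a3 & ~a2 | a3 & ~a2) & (~~a4 | a3)   — idempotence
= ~a2 & (~~a4 | a3)   — distribution
= ~a2 & (a4 | a3)   — double negation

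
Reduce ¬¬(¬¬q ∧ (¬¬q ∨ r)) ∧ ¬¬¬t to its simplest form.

¬¬(¬¬q ∧ (¬¬q ∨ r)) ∧ ¬¬¬t
= ¬¬q ∧ (¬¬q ∨ r) ∧ ¬¬¬t   (double negation)
= ¬¬q ∧ ¬¬¬t   (absorption)
= q ∧ ¬¬¬t   (double negation)
= q ∧ ¬t   (double negation)

q ∧ ¬t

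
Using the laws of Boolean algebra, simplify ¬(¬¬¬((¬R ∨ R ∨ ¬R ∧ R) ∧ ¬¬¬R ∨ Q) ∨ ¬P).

(¬R ∨ Q) ∧ P

¬(¬¬¬((¬R ∨ R ∨ ¬R ∧ R) ∧ ¬¬¬R ∨ Q) ∨ ¬P)
= ¬(¬¬¬((¬R ∨ R ∨ ¬R ∧ R) ∧ ¬R ∨ Q) ∨ ¬P)   (double negation)
= ¬(¬¬¬((¬R ∨ R) ∧ ¬R ∨ Q) ∨ ¬P)   (complement / identity)
= ¬(¬¬¬(¬R ∨ Q) ∨ ¬P)   (complement / identity)
= ¬(¬(¬R ∨ Q) ∨ ¬P)   (double negation)
= (¬R ∨ Q) ∧ P   (De Morgan)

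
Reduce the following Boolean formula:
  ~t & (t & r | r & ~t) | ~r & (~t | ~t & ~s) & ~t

~t

~t & (t & r | r & ~t) | ~r & (~t | ~t & ~s) & ~t
= ~t & (t & r | r & ~t) | ~r & ~t & ~t   (absorption)
= ~t & r | ~r & ~t & ~t   (distribution)
= ~t & r | ~r & ~t   (idempotence)
= ~t   (distribution)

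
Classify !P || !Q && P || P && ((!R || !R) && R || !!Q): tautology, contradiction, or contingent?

!P || !Q && P || P && ((!R || !R) && R || !!Q)
= !P || !Q && P || P && (!R && R || !!Q)   — idempotence
= !P || !Q && P || P && !!Q   — complement / identity
= !P || !Q && P || P && Q   — double negation
= !P || P   — distribution
= true   — complement

tautology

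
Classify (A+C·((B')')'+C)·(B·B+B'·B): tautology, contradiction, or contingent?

contingent

(A+C·((B')')'+C)·(B·B+B'·B)
= (A+C·B'+C)·(B·B+B'·B)   (double negation)
= (A+C)·(B·B+B'·B)   (absorption)
= (A+C)·B   (distribution)
This depends on A, B, C, so it is not a constant.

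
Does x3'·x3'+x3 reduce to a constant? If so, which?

x3'·x3'+x3
= x3'+x3   (idempotence)
= 1   (complement)

yes, True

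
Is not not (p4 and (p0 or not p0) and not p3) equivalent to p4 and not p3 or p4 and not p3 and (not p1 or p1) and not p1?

E1: not not (p4 and (p0 or not p0) and not p3)
    = not not (p4 and not p3)
    = p4 and not p3
E2: p4 and not p3 or p4 and not p3 and (not p1 or p1) and not p1
    = p4 and not p3 or p4 and not p3 and not p1
    = p4 and not p3
Both reduce to p4 and not p3, so they are equivalent.

Yes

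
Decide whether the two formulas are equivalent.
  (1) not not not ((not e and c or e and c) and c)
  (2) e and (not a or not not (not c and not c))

No

E1: not not not ((not e and c or e and c) and c)
    = not not not (c and c)
    = not (c and c)
    = not c
E2: e and (not a or not not (not c and not c))
    = e and (not a or not (c or c))
    = e and (not a or not c)
These differ: at a=1, c=0, e=0, E1 = 1 but E2 = 0.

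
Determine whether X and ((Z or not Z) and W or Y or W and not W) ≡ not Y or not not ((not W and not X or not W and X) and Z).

No

E1: X and ((Z or not Z) and W or Y or W and not W)
    = X and (W or Y or W and not W)   — complement / identity
    = X and (W or Y)   — complement / identity
E2: not Y or not not ((not W and not X or not W and X) and Z)
    = not Y or (not W and not X or not W and X) and Z   — double negation
    = not Y or not W and Z   — distribution
These differ: at W=0, X=0, Y=0, Z=0, E1 = 0 but E2 = 1.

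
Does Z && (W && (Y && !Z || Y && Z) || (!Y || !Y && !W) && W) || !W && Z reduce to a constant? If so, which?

Z && (W && (Y && !Z || Y && Z) || (!Y || !Y && !W) && W) || !W && Z
= Z && (W && Y || (!Y || !Y && !W) && W) || !W && Z   — distribution
= Z && (W && Y || !Y && W) || !W && Z   — absorption
= Z && W || !W && Z   — distribution
= Z   — distribution
This depends on Z, so it is not a constant.

no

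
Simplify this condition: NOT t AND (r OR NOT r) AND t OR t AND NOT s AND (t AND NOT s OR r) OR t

NOT t AND (r OR NOT r) AND t OR t AND NOT s AND (t AND NOT s OR r) OR t
= NOT t AND (r OR NOT r) AND t OR t AND NOT s OR t   [absorption]
= NOT t AND t OR t AND NOT s OR t   [complement / identity]
= NOT t AND t OR t   [absorption]
= t   [complement / identity]

t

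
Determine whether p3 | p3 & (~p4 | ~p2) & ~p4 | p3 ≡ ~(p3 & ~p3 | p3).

No

E1: p3 | p3 & (~p4 | ~p2) & ~p4 | p3
    = p3 | p3 & ~p4 | p3   (absorption)
    = p3 | p3   (absorption)
    = p3   (idempotence)
E2: ~(p3 & ~p3 | p3)
    = ~p3   (complement / identity)
These differ: at p2=0, p3=0, p4=0, E1 = 0 but E2 = 1.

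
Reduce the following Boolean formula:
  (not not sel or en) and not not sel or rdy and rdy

sel or rdy

(not not sel or en) and not not sel or rdy and rdy
= not not sel or rdy and rdy   — absorption
= not not sel or rdy   — idempotence
= sel or rdy   — double negation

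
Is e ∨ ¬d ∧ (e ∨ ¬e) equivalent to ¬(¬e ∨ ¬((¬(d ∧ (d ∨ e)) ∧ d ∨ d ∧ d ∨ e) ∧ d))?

No

E1: e ∨ ¬d ∧ (e ∨ ¬e)
    = e ∨ ¬d   — complement / identity
E2: ¬(¬e ∨ ¬((¬(d ∧ (d ∨ e)) ∧ d ∨ d ∧ d ∨ e) ∧ d))
    = ¬(¬e ∨ ¬((¬d ∧ d ∨ d ∧ d ∨ e) ∧ d))   — absorption
    = ¬(¬e ∨ ¬((d ∨ e) ∧ d))   — distribution
    = e ∧ (d ∨ e) ∧ d   — De Morgan
    = e ∧ d   — absorption
These differ: at d=0, e=0, E1 = 1 but E2 = 0.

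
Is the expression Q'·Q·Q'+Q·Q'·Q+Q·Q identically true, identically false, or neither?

neither

Q'·Q·Q'+Q·Q'·Q+Q·Q
= Q·Q'+Q·Q   (distribution)
= Q   (distribution)
This depends on Q, so it is not a constant.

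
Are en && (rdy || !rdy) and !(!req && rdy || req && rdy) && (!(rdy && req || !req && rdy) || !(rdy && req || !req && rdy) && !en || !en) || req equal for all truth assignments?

E1: en && (rdy || !rdy)
    = en
E2: !(!req && rdy || req && rdy) && (!(rdy && req || !req && rdy) || !(rdy && req || !req && rdy) && !en || !en) || req
    = !(!req && rdy || req && rdy) && (!(rdy && req || !req && rdy) || !en) || req
    = !rdy && (!(rdy && req || !req && rdy) || !en) || req
    = !rdy && (!rdy || !en) || req
    = !rdy || req
These differ: at en=0, rdy=1, req=1, E1 = 0 but E2 = 1.

No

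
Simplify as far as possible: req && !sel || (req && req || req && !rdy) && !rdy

req && !sel || (req && req || req && !rdy) && !rdy
= req && !sel || req && (req || !rdy) && !rdy
= req && !sel || req && !rdy
= req && (!sel || !rdy)

req && (!sel || !rdy)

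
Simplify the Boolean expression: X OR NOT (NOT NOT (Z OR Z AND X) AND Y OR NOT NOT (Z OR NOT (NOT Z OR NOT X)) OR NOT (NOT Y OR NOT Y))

X OR NOT (NOT NOT (Z OR Z AND X) AND Y OR NOT NOT (Z OR NOT (NOT Z OR NOT X)) OR NOT (NOT Y OR NOT Y))
= X OR NOT (NOT NOT (Z OR Z AND X) AND Y OR NOT NOT (Z OR Z AND X) OR NOT (NOT Y OR NOT Y))   — De Morgan
= X OR NOT (NOT NOT (Z OR Z AND X) OR NOT (NOT Y OR NOT Y))   — absorption
= X OR NOT (NOT NOT (Z OR Z AND X) OR NOT NOT Y)   — idempotence
= X OR NOT (NOT NOT Z OR NOT NOT Y)   — absorption
= X OR NOT Z AND NOT Y   — De Morgan

X OR NOT Z AND NOT Y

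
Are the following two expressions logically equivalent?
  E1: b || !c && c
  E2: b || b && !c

Yes

E1: b || !c && c
    = b   — complement / identity
E2: b || b && !c
    = b   — absorption
Both reduce to b, so they are equivalent.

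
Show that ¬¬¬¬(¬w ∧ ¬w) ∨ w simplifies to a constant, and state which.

¬¬¬¬(¬w ∧ ¬w) ∨ w
= ¬¬(¬w ∧ ¬w) ∨ w   — double negation
= ¬¬¬w ∨ w   — idempotence
= ¬w ∨ w   — double negation
= True   — complement

True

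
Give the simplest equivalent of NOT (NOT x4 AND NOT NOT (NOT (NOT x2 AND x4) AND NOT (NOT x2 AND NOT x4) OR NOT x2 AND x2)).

x4 OR NOT x2

NOT (NOT x4 AND NOT NOT (NOT (NOT x2 AND x4) AND NOT (NOT x2 AND NOT x4) OR NOT x2 AND x2))
= x4 OR NOT (NOT (NOT x2 AND x4) AND NOT (NOT x2 AND NOT x4) OR NOT x2 AND x2)   — De Morgan
= x4 OR NOT (NOT (NOT x2 AND x4) AND NOT (NOT x2 AND NOT x4))   — complement / identity
= x4 OR NOT x2 AND x4 OR NOT x2 AND NOT x4   — De Morgan
= x4 OR NOT x2   — distribution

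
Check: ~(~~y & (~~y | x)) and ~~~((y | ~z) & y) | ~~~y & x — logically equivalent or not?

E1: ~(~~y & (~~y | x))
    = ~~~y   (absorption)
    = ~y   (double negation)
E2: ~~~((y | ~z) & y) | ~~~y & x
    = ~~~y | ~~~y & x   (absorption)
    = ~~~y   (absorption)
    = ~y   (double negation)
Both reduce to ~y, so they are equivalent.

Yes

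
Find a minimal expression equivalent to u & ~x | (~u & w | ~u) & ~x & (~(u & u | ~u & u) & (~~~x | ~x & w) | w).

u & ~x | (~u & w | ~u) & ~x & (~(u & u | ~u & u) & (~~~x | ~x & w) | w)
= u & ~x | (~u & w | ~u) & ~x & (~(u & u | ~u & u) & (~x | ~x & w) | w)   [double negation]
= u & ~x | ~u & ~x & (~(u & u | ~u & u) & (~x | ~x & w) | w)   [absorption]
= u & ~x | ~u & ~x & (~u & (~x | ~x & w) | w)   [distribution]
= u & ~x | ~u & ~x & (~u & ~x | w)   [absorption]
= u & ~x | ~u & ~x   [absorption]
= ~x   [distribution]

~x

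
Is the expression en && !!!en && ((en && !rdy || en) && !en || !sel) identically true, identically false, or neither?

identically false

en && !!!en && ((en && !rdy || en) && !en || !sel)
= en && !en && ((en && !rdy || en) && !en || !sel)   — double negation
= en && !en && (en && !en || !sel)   — absorption
= en && !en   — absorption
= false   — complement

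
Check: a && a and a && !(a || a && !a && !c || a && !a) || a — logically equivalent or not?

E1: a && a
    = a   [idempotence]
E2: a && !(a || a && !a && !c || a && !a) || a
    = a && !(a || a && !a) || a   [absorption]
    = a && !a || a   [complement / identity]
    = a   [complement / identity]
Both reduce to a, so they are equivalent.

Yes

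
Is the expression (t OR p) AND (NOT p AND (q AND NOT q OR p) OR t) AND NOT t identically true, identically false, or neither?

identically false

(t OR p) AND (NOT p AND (q AND NOT q OR p) OR t) AND NOT t
= (t OR p) AND (NOT p AND p OR t) AND NOT t   (complement / identity)
= (t OR p) AND t AND NOT t   (complement / identity)
= t AND NOT t   (absorption)
= FALSE   (complement)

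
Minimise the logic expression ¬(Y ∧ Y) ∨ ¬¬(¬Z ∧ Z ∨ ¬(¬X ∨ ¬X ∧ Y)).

¬(Y ∧ Y) ∨ ¬¬(¬Z ∧ Z ∨ ¬(¬X ∨ ¬X ∧ Y))
= ¬(Y ∧ Y) ∨ ¬¬¬(¬X ∨ ¬X ∧ Y)
= ¬(Y ∧ Y) ∨ ¬(¬X ∨ ¬X ∧ Y)
= ¬(Y ∧ Y) ∨ ¬¬X
= ¬(Y ∧ Y) ∨ X
= ¬Y ∨ X

¬Y ∨ X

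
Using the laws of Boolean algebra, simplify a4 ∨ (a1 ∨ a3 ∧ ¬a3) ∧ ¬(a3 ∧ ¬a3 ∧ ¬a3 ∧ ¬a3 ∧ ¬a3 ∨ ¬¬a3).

a4 ∨ (a1 ∨ a3 ∧ ¬a3) ∧ ¬(a3 ∧ ¬a3 ∧ ¬a3 ∧ ¬a3 ∧ ¬a3 ∨ ¬¬a3)
= a4 ∨ a1 ∧ ¬(a3 ∧ ¬a3 ∧ ¬a3 ∧ ¬a3 ∧ ¬a3 ∨ ¬¬a3)
= a4 ∨ a1 ∧ ¬(a3 ∧ ¬a3 ∧ ¬a3 ∨ ¬¬a3)
= a4 ∨ a1 ∧ ¬(a3 ∧ ¬a3 ∨ ¬¬a3)
= a4 ∨ a1 ∧ ¬(a3 ∧ ¬a3 ∨ a3)
= a4 ∨ a1 ∧ ¬a3

a4 ∨ a1 ∧ ¬a3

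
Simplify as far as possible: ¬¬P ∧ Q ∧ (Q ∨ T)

¬¬P ∧ Q ∧ (Q ∨ T)
= ¬¬P ∧ Q   [absorption]
= P ∧ Q   [double negation]

P ∧ Q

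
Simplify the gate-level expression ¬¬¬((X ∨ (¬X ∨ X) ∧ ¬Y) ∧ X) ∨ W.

¬X ∨ W

¬¬¬((X ∨ (¬X ∨ X) ∧ ¬Y) ∧ X) ∨ W
= ¬((X ∨ (¬X ∨ X) ∧ ¬Y) ∧ X) ∨ W   — double negation
= ¬((X ∨ ¬Y) ∧ X) ∨ W   — complement / identity
= ¬X ∨ W   — absorption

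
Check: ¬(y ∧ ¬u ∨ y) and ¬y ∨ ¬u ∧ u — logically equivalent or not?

Yes

E1: ¬(y ∧ ¬u ∨ y)
    = ¬y   [absorption]
E2: ¬y ∨ ¬u ∧ u
    = ¬y   [complement / identity]
Both reduce to ¬y, so they are equivalent.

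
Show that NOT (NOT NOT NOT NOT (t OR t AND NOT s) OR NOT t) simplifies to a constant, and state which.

FALSE

NOT (NOT NOT NOT NOT (t OR t AND NOT s) OR NOT t)
= NOT (NOT NOT (t OR t AND NOT s) OR NOT t)   — double negation
= NOT (NOT NOT t OR NOT t)   — absorption
= NOT t AND t   — De Morgan
= FALSE   — complement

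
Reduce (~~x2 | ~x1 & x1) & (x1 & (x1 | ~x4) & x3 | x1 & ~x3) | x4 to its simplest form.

(~~x2 | ~x1 & x1) & (x1 & (x1 | ~x4) & x3 | x1 & ~x3) | x4
= (~~x2 | ~x1 & x1) & (x1 & x3 | x1 & ~x3) | x4   — absorption
= (~~x2 | ~x1 & x1) & x1 | x4   — distribution
= (x2 | ~x1 & x1) & x1 | x4   — double negation
= x2 & x1 | x4   — complement / identity

x2 & x1 | x4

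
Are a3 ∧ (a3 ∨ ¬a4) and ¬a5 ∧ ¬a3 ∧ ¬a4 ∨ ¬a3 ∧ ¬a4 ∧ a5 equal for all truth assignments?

E1: a3 ∧ (a3 ∨ ¬a4)
    = a3   — absorption
E2: ¬a5 ∧ ¬a3 ∧ ¬a4 ∨ ¬a3 ∧ ¬a4 ∧ a5
    = ¬a3 ∧ ¬a4   — distribution
These differ: at a3=1, a4=0, a5=0, E1 = 1 but E2 = 0.

No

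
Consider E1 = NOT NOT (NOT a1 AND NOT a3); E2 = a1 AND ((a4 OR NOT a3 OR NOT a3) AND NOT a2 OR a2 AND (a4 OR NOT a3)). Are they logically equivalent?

No

E1: NOT NOT (NOT a1 AND NOT a3)
    = NOT a1 AND NOT a3
E2: a1 AND ((a4 OR NOT a3 OR NOT a3) AND NOT a2 OR a2 AND (a4 OR NOT a3))
    = a1 AND ((a4 OR NOT a3) AND NOT a2 OR a2 AND (a4 OR NOT a3))
    = a1 AND (a4 OR NOT a3)
These differ: at a1=0, a2=0, a3=0, a4=1, E1 = 1 but E2 = 0.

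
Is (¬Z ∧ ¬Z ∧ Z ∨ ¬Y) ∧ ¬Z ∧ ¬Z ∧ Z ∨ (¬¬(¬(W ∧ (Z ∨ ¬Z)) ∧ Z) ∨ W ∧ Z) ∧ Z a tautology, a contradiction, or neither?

neither

(¬Z ∧ ¬Z ∧ Z ∨ ¬Y) ∧ ¬Z ∧ ¬Z ∧ Z ∨ (¬¬(¬(W ∧ (Z ∨ ¬Z)) ∧ Z) ∨ W ∧ Z) ∧ Z
= ¬Z ∧ ¬Z ∧ Z ∨ (¬¬(¬(W ∧ (Z ∨ ¬Z)) ∧ Z) ∨ W ∧ Z) ∧ Z   (absorption)
= ¬Z ∧ Z ∨ (¬¬(¬(W ∧ (Z ∨ ¬Z)) ∧ Z) ∨ W ∧ Z) ∧ Z   (idempotence)
= ¬Z ∧ Z ∨ (¬¬(¬W ∧ Z) ∨ W ∧ Z) ∧ Z   (complement / identity)
= ¬Z ∧ Z ∨ (¬W ∧ Z ∨ W ∧ Z) ∧ Z   (double negation)
= ¬Z ∧ Z ∨ Z ∧ Z   (distribution)
= Z   (distribution)
This depends on Z, so it is not a constant.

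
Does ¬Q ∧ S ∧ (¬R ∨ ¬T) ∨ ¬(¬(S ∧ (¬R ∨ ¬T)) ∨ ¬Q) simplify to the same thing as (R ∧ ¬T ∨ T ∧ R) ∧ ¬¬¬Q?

E1: ¬Q ∧ S ∧ (¬R ∨ ¬T) ∨ ¬(¬(S ∧ (¬R ∨ ¬T)) ∨ ¬Q)
    = ¬Q ∧ S ∧ (¬R ∨ ¬T) ∨ S ∧ (¬R ∨ ¬T) ∧ Q   [De Morgan]
    = S ∧ (¬R ∨ ¬T)   [distribution]
E2: (R ∧ ¬T ∨ T ∧ R) ∧ ¬¬¬Q
    = R ∧ ¬¬¬Q   [distribution]
    = R ∧ ¬Q   [double negation]
These differ: at Q=1, R=1, S=1, T=0, E1 = 1 but E2 = 0.

No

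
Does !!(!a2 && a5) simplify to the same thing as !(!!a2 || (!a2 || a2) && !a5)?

Yes

E1: !!(!a2 && a5)
    = !a2 && a5   (double negation)
E2: !(!!a2 || (!a2 || a2) && !a5)
    = !(!!a2 || !a5)   (complement / identity)
    = !a2 && a5   (De Morgan)
Both reduce to !a2 && a5, so they are equivalent.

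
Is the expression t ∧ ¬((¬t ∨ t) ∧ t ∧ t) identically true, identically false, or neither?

t ∧ ¬((¬t ∨ t) ∧ t ∧ t)
= t ∧ ¬(t ∧ t)
= t ∧ ¬t
= False

identically false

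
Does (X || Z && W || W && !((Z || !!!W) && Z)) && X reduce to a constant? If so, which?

(X || Z && W || W && !((Z || !!!W) && Z)) && X
= (X || Z && W || W && !((Z || !W) && Z)) && X   — double negation
= (X || Z && W || W && !Z) && X   — absorption
= (X || W) && X   — distribution
= X   — absorption
This depends on X, so it is not a constant.

no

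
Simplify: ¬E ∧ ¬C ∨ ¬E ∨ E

¬E ∧ ¬C ∨ ¬E ∨ E
= ¬E ∨ E   [absorption]
= True   [complement]

True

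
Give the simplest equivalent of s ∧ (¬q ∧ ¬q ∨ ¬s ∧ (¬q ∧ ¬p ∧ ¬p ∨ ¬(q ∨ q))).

s ∧ ¬q

s ∧ (¬q ∧ ¬q ∨ ¬s ∧ (¬q ∧ ¬p ∧ ¬p ∨ ¬(q ∨ q)))
= s ∧ (¬q ∧ ¬q ∨ ¬s ∧ (¬q ∧ ¬p ∧ ¬p ∨ ¬q))
= s ∧ (¬q ∧ ¬q ∨ ¬s ∧ (¬q ∧ ¬p ∨ ¬q))
= s ∧ (¬q ∧ ¬q ∨ ¬s ∧ ¬q)
= s ∧ (¬q ∨ ¬s) ∧ ¬q
= s ∧ ¬q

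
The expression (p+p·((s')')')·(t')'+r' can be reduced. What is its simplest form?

p·t+r'

(p+p·((s')')')·(t')'+r'
= (p+p·s')·(t')'+r'
= p·(t')'+r'
= p·t+r'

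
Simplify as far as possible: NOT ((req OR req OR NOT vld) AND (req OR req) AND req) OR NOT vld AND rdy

NOT ((req OR req OR NOT vld) AND (req OR req) AND req) OR NOT vld AND rdy
= NOT ((req OR req) AND req) OR NOT vld AND rdy
= NOT (req AND req) OR NOT vld AND rdy
= NOT req OR NOT vld AND rdy

NOT req OR NOT vld AND rdy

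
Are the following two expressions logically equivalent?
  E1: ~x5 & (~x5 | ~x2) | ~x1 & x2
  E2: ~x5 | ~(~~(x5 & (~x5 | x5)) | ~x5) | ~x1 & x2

Yes

E1: ~x5 & (~x5 | ~x2) | ~x1 & x2
    = ~x5 | ~x1 & x2   — absorption
E2: ~x5 | ~(~~(x5 & (~x5 | x5)) | ~x5) | ~x1 & x2
    = ~x5 | ~(x5 & (~x5 | x5)) & x5 | ~x1 & x2   — De Morgan
    = ~x5 | ~x5 & x5 | ~x1 & x2   — complement / identity
    = ~x5 | ~x1 & x2   — complement / identity
Both reduce to ~x5 | ~x1 & x2, so they are equivalent.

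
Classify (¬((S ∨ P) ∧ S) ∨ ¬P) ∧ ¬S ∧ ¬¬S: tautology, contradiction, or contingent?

(¬((S ∨ P) ∧ S) ∨ ¬P) ∧ ¬S ∧ ¬¬S
= (¬((S ∨ P) ∧ S) ∨ ¬P) ∧ ¬S ∧ S   [double negation]
= (¬S ∨ ¬P) ∧ ¬S ∧ S   [absorption]
= ¬S ∧ S   [absorption]
= False   [complement]

contradiction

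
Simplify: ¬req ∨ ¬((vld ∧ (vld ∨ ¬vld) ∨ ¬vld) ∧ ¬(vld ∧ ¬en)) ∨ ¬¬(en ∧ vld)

¬req ∨ ¬((vld ∧ (vld ∨ ¬vld) ∨ ¬vld) ∧ ¬(vld ∧ ¬en)) ∨ ¬¬(en ∧ vld)
= ¬req ∨ ¬((vld ∨ ¬vld) ∧ ¬(vld ∧ ¬en)) ∨ ¬¬(en ∧ vld)   — complement / identity
= ¬req ∨ ¬¬(vld ∧ ¬en) ∨ ¬¬(en ∧ vld)   — complement / identity
= ¬req ∨ ¬¬(vld ∧ ¬en) ∨ en ∧ vld   — double negation
= ¬req ∨ vld ∧ ¬en ∨ en ∧ vld   — double negation
= ¬req ∨ vld   — distribution

¬req ∨ vld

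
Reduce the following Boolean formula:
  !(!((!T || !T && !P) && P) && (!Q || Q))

!(!((!T || !T && !P) && P) && (!Q || Q))
= !!((!T || !T && !P) && P)   [complement / identity]
= !!(!T && P)   [absorption]
= !T && P   [double negation]

!T && P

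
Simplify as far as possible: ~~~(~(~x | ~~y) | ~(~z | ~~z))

~x | y

~~~(~(~x | ~~y) | ~(~z | ~~z))
= ~~~(~(~x | ~~y) | z & ~z)
= ~~~~(~x | ~~y)
= ~~(~x | ~~y)
= ~~(~x | y)
= ~x | y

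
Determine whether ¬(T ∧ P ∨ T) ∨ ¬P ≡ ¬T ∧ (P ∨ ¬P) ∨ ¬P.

E1: ¬(T ∧ P ∨ T) ∨ ¬P
    = ¬T ∨ ¬P   — absorption
E2: ¬T ∧ (P ∨ ¬P) ∨ ¬P
    = ¬T ∨ ¬P   — complement / identity
Both reduce to ¬T ∨ ¬P, so they are equivalent.

Yes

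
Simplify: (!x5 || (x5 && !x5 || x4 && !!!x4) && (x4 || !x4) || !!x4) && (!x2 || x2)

!x5 || x4

(!x5 || (x5 && !x5 || x4 && !!!x4) && (x4 || !x4) || !!x4) && (!x2 || x2)
= (!x5 || (x5 && !x5 || x4 && !x4) && (x4 || !x4) || !!x4) && (!x2 || x2)   — double negation
= (!x5 || x5 && !x5 || x4 && !x4 || !!x4) && (!x2 || x2)   — complement / identity
= (!x5 || x5 && !x5 || !!x4) && (!x2 || x2)   — complement / identity
= (!x5 || x5 && !x5 || x4) && (!x2 || x2)   — double negation
= !x5 || x5 && !x5 || x4   — complement / identity
= !x5 || x4   — complement / identity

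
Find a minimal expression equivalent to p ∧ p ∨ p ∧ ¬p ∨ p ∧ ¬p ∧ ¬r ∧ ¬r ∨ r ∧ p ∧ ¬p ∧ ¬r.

p ∧ p ∨ p ∧ ¬p ∨ p ∧ ¬p ∧ ¬r ∧ ¬r ∨ r ∧ p ∧ ¬p ∧ ¬r
= p ∧ p ∨ p ∧ ¬p ∨ p ∧ ¬p ∧ ¬r   (distribution)
= p ∧ p ∨ p ∧ ¬p   (absorption)
= p   (distribution)

p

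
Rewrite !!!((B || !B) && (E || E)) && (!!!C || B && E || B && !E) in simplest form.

!!!((B || !B) && (E || E)) && (!!!C || B && E || B && !E)
= !!!((B || !B) && (E || E)) && (!!!C || B)   — distribution
= !!!(E || E) && (!!!C || B)   — complement / identity
= !!!(E || E) && (!C || B)   — double negation
= !(E || E) && (!C || B)   — double negation
= !E && (!C || B)   — idempotence

!E && (!C || B)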